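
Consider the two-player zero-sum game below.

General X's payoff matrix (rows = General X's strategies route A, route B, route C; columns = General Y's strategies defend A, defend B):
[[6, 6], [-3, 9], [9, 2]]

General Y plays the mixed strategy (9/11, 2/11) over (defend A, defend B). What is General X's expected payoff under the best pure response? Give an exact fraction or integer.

85/11

route A: (6)·(9/11) + (6)·(2/11) = 6.
route B: (-3)·(9/11) + (9)·(2/11) = -9/11.
route C: (9)·(9/11) + (2)·(2/11) = 85/11.
The best pure response is route C with expected payoff 85/11.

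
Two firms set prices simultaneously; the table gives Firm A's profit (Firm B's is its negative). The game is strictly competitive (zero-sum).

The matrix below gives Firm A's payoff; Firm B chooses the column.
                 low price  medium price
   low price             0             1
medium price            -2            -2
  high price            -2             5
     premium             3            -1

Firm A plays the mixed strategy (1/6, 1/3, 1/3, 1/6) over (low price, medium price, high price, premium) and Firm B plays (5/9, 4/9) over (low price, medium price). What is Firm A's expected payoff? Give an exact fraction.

-1/54

Against (5/9, 4/9), each row's expected payoff is low price: 4/9; medium price: -2; high price: 10/9; premium: 11/9.
Taking the (1/6, 1/3, 1/3, 1/6)-weighted average: (1/6)·(4/9) + (1/3)·(-2) + (1/3)·(10/9) + (1/6)·(11/9) = -1/54.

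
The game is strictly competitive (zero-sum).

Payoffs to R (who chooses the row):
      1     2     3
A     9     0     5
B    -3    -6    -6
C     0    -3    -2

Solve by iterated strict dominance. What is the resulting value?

0

Column 1 is strictly dominated by 2 for C (0<9, -6<-3, -3<0); eliminate 1.
Row B is strictly dominated by row A (0>-6, 5>-6); eliminate B.
Row C is strictly dominated by row A (0>-3, 5>-2); eliminate C.
Column 3 is strictly dominated by 2 for C (0<5); eliminate 3.
Only (A, 2) remains, with payoff 0.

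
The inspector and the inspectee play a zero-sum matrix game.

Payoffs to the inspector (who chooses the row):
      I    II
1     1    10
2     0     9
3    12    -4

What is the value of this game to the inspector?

Row 2 is strictly dominated by row 1, so the inspector never plays it.
The remaining 2×2 game on (1, 3) × (I, II) has no saddle point. Let the inspector play 1 with probability p; indifference gives p + 12(1−p) = 10p − 4(1−p), so p = 16/25.
Similarly the inspectee's optimal q on I is 14/25, and the value is 1·(14/25) + (10)·(11/25) = 124/25.

124/25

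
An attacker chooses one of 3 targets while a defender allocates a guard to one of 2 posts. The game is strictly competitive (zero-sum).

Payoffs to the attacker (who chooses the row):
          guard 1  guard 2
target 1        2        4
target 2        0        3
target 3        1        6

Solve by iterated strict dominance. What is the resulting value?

Row target 2 is strictly dominated by row target 1 (2>0, 4>3); eliminate target 2.
Column guard 2 is strictly dominated by guard 1 for the defender (2<4, 1<6); eliminate guard 2.
Row target 3 is strictly dominated by row target 1 (2>1); eliminate target 3.
Only (target 1, guard 1) remains, with payoff 2.

2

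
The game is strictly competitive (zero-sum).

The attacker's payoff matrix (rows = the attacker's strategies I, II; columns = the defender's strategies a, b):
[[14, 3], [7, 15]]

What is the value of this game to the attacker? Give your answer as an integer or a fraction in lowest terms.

Row minima are 3 and 7, so the attacker's maximin is 7; column maxima are 14 and 15, so the defender's minimax is 14. These differ, so the equilibrium is in mixed strategies.
Let the attacker play I with probability p. The defender is indifferent when 14p + 7(1−p) = 3p + 15(1−p), giving p = 8/19.
Let the defender play a with probability q. The attacker is indifferent when 14q + 3(1−q) = 7q + 15(1−q), giving q = 12/19.
The value is 14·(12/19) + (3)·(7/19) = 189/19.

189/19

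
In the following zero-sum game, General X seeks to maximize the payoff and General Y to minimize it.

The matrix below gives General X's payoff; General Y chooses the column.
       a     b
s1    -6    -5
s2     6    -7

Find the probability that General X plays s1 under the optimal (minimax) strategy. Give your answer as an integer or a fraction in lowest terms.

13/14

Row minima are -6 and -7, so General X's maximin is -6; column maxima are 6 and -5, so General Y's minimax is -5. These differ, so the equilibrium is in mixed strategies.
Let General X play s1 with probability p. General Y is indifferent when −6p + 6(1−p) = −5p − 7(1−p), giving p = 13/14.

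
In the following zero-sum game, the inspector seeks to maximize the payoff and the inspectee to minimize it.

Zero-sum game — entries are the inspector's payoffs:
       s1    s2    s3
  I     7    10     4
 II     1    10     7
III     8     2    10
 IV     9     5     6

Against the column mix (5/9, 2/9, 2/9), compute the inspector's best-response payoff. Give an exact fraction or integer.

I: (7)·(5/9) + (10)·(2/9) + (4)·(2/9) = 7.
II: (1)·(5/9) + (10)·(2/9) + (7)·(2/9) = 13/3.
III: (8)·(5/9) + (2)·(2/9) + (10)·(2/9) = 64/9.
IV: (9)·(5/9) + (5)·(2/9) + (6)·(2/9) = 67/9.
The best pure response is IV with expected payoff 67/9.

67/9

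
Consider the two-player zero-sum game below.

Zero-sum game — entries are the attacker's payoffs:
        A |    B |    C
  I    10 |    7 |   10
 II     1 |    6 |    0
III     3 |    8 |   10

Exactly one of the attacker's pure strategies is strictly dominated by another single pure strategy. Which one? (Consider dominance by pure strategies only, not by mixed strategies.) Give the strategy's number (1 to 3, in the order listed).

2

Compare II with I: 10 > 1, 7 > 6, 10 > 0.
So I strictly dominates II for the attacker; II is strictly dominated.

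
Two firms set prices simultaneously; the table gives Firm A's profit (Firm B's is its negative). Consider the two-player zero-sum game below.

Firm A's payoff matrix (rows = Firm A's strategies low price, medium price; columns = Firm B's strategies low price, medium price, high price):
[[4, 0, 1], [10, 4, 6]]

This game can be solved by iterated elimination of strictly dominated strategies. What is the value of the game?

Column high price is strictly dominated by medium price for Firm B (0<1, 4<6); eliminate high price.
Row low price is strictly dominated by row medium price (10>4, 4>0); eliminate low price.
Column low price is strictly dominated by medium price for Firm B (4<10); eliminate low price.
Only (medium price, medium price) remains, with payoff 4.

4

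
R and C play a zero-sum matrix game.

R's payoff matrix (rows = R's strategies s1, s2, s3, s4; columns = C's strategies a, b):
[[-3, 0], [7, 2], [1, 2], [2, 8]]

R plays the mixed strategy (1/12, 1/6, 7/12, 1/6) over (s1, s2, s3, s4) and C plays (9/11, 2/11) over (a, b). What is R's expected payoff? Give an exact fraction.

Against (9/11, 2/11), each row's expected payoff is s1: -27/11; s2: 67/11; s3: 13/11; s4: 34/11.
Taking the (1/12, 1/6, 7/12, 1/6)-weighted average: (1/12)·(-27/11) + (1/6)·(67/11) + (7/12)·(13/11) + (1/6)·(34/11) = 133/66.

133/66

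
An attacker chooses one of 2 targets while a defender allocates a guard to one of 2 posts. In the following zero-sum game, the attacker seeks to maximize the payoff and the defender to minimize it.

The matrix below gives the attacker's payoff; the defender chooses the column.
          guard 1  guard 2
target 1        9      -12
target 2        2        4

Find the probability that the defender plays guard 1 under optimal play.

Row minima are -12 and 2, so the attacker's maximin is 2; column maxima are 9 and 4, so the defender's minimax is 4. These differ, so the equilibrium is in mixed strategies.
Let the defender play guard 1 with probability q. The attacker is indifferent when 9q − 12(1−q) = 2q + 4(1−q), giving q = 16/23.

16/23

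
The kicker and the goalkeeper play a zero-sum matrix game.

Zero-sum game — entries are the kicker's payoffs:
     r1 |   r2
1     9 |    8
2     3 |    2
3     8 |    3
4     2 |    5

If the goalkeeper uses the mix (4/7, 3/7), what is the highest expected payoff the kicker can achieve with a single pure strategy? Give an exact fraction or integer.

60/7

1: (9)·(4/7) + (8)·(3/7) = 60/7.
2: (3)·(4/7) + (2)·(3/7) = 18/7.
3: (8)·(4/7) + (3)·(3/7) = 41/7.
4: (2)·(4/7) + (5)·(3/7) = 23/7.
The best pure response is 1 with expected payoff 60/7.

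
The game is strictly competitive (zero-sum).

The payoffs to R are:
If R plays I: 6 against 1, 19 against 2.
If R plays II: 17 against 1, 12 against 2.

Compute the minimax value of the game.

251/18

Row minima are 6 and 12, so R's maximin is 12; column maxima are 17 and 19, so C's minimax is 17. These differ, so the equilibrium is in mixed strategies.
Let R play I with probability p. C is indifferent when 6p + 17(1−p) = 19p + 12(1−p), giving p = 5/18.
Let C play 1 with probability q. R is indifferent when 6q + 19(1−q) = 17q + 12(1−q), giving q = 7/18.
The value is 6·(7/18) + (19)·(11/18) = 251/18.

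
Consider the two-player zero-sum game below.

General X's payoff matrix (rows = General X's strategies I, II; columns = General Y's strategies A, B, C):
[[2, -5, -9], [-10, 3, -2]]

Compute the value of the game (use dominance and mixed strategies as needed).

-94/19

Column B is strictly dominated by C for General Y (it gives General X more in every row).
The remaining 2×2 game on (I, II) × (A, C) has no saddle point. Let General X play I with probability p; indifference gives 2p − 10(1−p) = −9p − 2(1−p), so p = 8/19.
Similarly General Y's optimal q on A is 7/19, and the value is 2·(7/19) + (-9)·(12/19) = -94/19.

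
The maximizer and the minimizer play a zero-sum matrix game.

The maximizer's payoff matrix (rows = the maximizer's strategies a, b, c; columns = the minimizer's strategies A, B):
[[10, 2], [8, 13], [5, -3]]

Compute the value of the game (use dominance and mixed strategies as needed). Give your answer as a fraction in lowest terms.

Row c is strictly dominated by row a, so the maximizer never plays it.
The remaining 2×2 game on (a, b) × (A, B) has no saddle point. Let the maximizer play a with probability p; indifference gives 10p + 8(1−p) = 2p + 13(1−p), so p = 5/13.
Similarly the minimizer's optimal q on A is 11/13, and the value is 10·(11/13) + (2)·(2/13) = 114/13.

114/13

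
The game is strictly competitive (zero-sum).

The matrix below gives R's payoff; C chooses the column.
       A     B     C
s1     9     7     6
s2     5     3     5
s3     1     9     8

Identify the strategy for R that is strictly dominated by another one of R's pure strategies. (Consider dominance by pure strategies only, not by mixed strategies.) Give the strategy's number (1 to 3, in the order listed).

Compare s2 with s1: 9 > 5, 7 > 3, 6 > 5.
So s1 strictly dominates s2 for R; s2 is strictly dominated.

2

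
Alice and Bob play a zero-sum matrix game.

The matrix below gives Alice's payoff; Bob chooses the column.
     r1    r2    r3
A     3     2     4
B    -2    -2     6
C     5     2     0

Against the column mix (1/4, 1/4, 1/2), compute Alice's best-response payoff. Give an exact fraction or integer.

13/4

A: (3)·(1/4) + (2)·(1/4) + (4)·(1/2) = 13/4.
B: (-2)·(1/4) + (-2)·(1/4) + (6)·(1/2) = 2.
C: (5)·(1/4) + (2)·(1/4) + (0)·(1/2) = 7/4.
The best pure response is A with expected payoff 13/4.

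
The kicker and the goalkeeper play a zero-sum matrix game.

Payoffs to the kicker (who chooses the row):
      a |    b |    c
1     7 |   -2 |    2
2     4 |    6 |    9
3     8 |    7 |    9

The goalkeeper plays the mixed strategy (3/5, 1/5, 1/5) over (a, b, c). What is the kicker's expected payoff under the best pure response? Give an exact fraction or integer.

1: (7)·(3/5) + (-2)·(1/5) + (2)·(1/5) = 21/5.
2: (4)·(3/5) + (6)·(1/5) + (9)·(1/5) = 27/5.
3: (8)·(3/5) + (7)·(1/5) + (9)·(1/5) = 8.
The best pure response is 3 with expected payoff 8.

8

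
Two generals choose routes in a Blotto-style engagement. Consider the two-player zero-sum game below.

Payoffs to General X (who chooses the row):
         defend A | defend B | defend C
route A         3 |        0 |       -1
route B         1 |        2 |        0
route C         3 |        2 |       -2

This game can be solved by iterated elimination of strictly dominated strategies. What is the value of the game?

0

Column defend A is strictly dominated by defend C for General Y (-1<3, 0<1, -2<3); eliminate defend A.
Column defend B is strictly dominated by defend C for General Y (-1<0, 0<2, -2<2); eliminate defend B.
Row route A is strictly dominated by row route B (0>-1); eliminate route A.
Row route C is strictly dominated by row route B (0>-2); eliminate route C.
Only (route B, defend C) remains, with payoff 0.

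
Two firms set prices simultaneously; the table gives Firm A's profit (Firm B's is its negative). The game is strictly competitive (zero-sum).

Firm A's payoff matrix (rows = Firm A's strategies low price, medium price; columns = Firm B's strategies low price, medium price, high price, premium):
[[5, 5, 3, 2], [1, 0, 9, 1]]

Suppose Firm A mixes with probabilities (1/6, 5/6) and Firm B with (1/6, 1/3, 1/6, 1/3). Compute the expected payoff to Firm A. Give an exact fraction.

Against (1/6, 1/3, 1/6, 1/3), each row's expected payoff is low price: 11/3; medium price: 2.
Taking the (1/6, 5/6)-weighted average: (1/6)·(11/3) + (5/6)·(2) = 41/18.

41/18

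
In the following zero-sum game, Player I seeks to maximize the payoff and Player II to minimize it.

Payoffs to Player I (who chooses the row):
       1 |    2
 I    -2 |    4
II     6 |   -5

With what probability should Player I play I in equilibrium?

11/17

Row minima are -2 and -5, so Player I's maximin is -2; column maxima are 6 and 4, so Player II's minimax is 4. These differ, so the equilibrium is in mixed strategies.
Let Player I play I with probability p. Player II is indifferent when −2p + 6(1−p) = 4p − 5(1−p), giving p = 11/17.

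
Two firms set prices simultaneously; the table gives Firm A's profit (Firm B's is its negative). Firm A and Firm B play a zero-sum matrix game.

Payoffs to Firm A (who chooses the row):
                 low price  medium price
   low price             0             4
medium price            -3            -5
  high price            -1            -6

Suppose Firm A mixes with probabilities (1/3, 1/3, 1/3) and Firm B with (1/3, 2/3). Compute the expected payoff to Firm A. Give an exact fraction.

Against (1/3, 2/3), each row's expected payoff is low price: 8/3; medium price: -13/3; high price: -13/3.
Taking the (1/3, 1/3, 1/3)-weighted average: (1/3)·(8/3) + (1/3)·(-13/3) + (1/3)·(-13/3) = -2.

-2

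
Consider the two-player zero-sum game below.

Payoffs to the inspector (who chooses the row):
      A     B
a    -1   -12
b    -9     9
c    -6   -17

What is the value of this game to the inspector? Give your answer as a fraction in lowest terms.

-117/29

Row c is strictly dominated by row a, so the inspector never plays it.
The remaining 2×2 game on (a, b) × (A, B) has no saddle point. Let the inspector play a with probability p; indifference gives −p − 9(1−p) = −12p + 9(1−p), so p = 18/29.
Similarly the inspectee's optimal q on A is 21/29, and the value is -1·(21/29) + (-12)·(8/29) = -117/29.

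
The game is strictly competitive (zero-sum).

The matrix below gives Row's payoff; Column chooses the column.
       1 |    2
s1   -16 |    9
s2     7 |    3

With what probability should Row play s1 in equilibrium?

4/29

Row minima are -16 and 3, so Row's maximin is 3; column maxima are 7 and 9, so Column's minimax is 7. These differ, so the equilibrium is in mixed strategies.
Let Row play s1 with probability p. Column is indifferent when −16p + 7(1−p) = 9p + 3(1−p), giving p = 4/29.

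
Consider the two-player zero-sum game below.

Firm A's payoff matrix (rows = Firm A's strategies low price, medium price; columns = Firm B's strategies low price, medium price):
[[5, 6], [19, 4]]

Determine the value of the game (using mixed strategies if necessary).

47/8

Row minima are 5 and 4, so Firm A's maximin is 5; column maxima are 19 and 6, so Firm B's minimax is 6. These differ, so the equilibrium is in mixed strategies.
Let Firm A play low price with probability p. Firm B is indifferent when 5p + 19(1−p) = 6p + 4(1−p), giving p = 15/16.
Let Firm B play low price with probability q. Firm A is indifferent when 5q + 6(1−q) = 19q + 4(1−q), giving q = 1/8.
The value is 5·(1/8) + (6)·(7/8) = 47/8.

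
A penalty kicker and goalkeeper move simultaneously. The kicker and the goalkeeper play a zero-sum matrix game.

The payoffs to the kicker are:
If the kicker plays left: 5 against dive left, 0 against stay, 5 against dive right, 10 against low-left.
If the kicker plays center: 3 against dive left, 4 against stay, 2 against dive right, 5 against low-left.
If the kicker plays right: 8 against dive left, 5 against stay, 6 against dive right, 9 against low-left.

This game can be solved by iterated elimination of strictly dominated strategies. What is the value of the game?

5

Column low-left is strictly dominated by dive left for the goalkeeper (5<10, 3<5, 8<9); eliminate low-left.
Row left is strictly dominated by row right (8>5, 5>0, 6>5); eliminate left.
Row center is strictly dominated by row right (8>3, 5>4, 6>2); eliminate center.
Column dive left is strictly dominated by stay for the goalkeeper (5<8); eliminate dive left.
Column dive right is strictly dominated by stay for the goalkeeper (5<6); eliminate dive right.
Only (right, stay) remains, with payoff 5.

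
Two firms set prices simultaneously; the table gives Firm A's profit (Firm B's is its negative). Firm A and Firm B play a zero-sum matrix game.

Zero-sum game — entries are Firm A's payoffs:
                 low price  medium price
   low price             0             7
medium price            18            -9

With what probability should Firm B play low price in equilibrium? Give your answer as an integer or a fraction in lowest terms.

Row minima are 0 and -9, so Firm A's maximin is 0; column maxima are 18 and 7, so Firm B's minimax is 7. These differ, so the equilibrium is in mixed strategies.
Let Firm B play low price with probability q. Firm A is indifferent when 7(1−q) = 18q − 9(1−q), giving q = 8/17.

8/17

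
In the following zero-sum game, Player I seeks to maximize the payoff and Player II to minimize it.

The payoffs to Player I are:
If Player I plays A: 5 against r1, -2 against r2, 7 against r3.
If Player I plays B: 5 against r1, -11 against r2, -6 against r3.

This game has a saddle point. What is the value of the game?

Row minima: -2, -11 → Player I's maximin is -2.
Column maxima: 5, -2, 7 → Player II's minimax is -2.
They coincide at (A, r2), so the value is -2.

-2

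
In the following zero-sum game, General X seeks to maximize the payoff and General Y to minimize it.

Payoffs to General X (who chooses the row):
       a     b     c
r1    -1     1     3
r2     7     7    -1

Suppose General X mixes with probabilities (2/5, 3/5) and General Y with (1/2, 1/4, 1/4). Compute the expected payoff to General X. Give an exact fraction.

16/5

Against (1/2, 1/4, 1/4), each row's expected payoff is r1: 1/2; r2: 5.
Taking the (2/5, 3/5)-weighted average: (2/5)·(1/2) + (3/5)·(5) = 16/5.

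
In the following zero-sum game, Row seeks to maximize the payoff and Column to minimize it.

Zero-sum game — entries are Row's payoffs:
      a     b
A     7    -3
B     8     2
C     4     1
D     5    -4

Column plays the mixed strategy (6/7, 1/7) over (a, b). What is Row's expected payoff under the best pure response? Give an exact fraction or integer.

50/7

A: (7)·(6/7) + (-3)·(1/7) = 39/7.
B: (8)·(6/7) + (2)·(1/7) = 50/7.
C: (4)·(6/7) + (1)·(1/7) = 25/7.
D: (5)·(6/7) + (-4)·(1/7) = 26/7.
The best pure response is B with expected payoff 50/7.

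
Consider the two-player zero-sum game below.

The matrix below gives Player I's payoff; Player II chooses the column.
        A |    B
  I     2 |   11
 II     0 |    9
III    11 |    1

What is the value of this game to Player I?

119/19

Row II is strictly dominated by row I, so Player I never plays it.
The remaining 2×2 game on (I, III) × (A, B) has no saddle point. Let Player I play I with probability p; indifference gives 2p + 11(1−p) = 11p + (1−p), so p = 10/19.
Similarly Player II's optimal q on A is 10/19, and the value is 2·(10/19) + (11)·(9/19) = 119/19.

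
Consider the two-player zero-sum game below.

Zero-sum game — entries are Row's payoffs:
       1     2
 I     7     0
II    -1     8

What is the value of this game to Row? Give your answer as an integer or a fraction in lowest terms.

7/2

Row minima are 0 and -1, so Row's maximin is 0; column maxima are 7 and 8, so Column's minimax is 7. These differ, so the equilibrium is in mixed strategies.
Let Row play I with probability p. Column is indifferent when 7p − (1−p) = 8(1−p), giving p = 9/16.
Let Column play 1 with probability q. Row is indifferent when 7q = −q + 8(1−q), giving q = 1/2.
The value is 7·(1/2) + (0)·(1/2) = 7/2.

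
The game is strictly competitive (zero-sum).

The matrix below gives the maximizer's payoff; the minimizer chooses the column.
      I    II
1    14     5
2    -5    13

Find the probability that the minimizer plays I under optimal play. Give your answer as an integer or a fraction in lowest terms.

Row minima are 5 and -5, so the maximizer's maximin is 5; column maxima are 14 and 13, so the minimizer's minimax is 13. These differ, so the equilibrium is in mixed strategies.
Let the minimizer play I with probability q. The maximizer is indifferent when 14q + 5(1−q) = −5q + 13(1−q), giving q = 8/27.

8/27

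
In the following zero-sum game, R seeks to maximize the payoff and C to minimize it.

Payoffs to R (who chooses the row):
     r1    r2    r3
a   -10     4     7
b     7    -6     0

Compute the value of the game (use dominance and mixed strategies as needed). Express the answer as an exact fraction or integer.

Column r3 is strictly dominated by r2 for C (it gives R more in every row).
The remaining 2×2 game on (a, b) × (r1, r2) has no saddle point. Let R play a with probability p; indifference gives −10p + 7(1−p) = 4p − 6(1−p), so p = 13/27.
Similarly C's optimal q on r1 is 10/27, and the value is -10·(10/27) + (4)·(17/27) = -32/27.

-32/27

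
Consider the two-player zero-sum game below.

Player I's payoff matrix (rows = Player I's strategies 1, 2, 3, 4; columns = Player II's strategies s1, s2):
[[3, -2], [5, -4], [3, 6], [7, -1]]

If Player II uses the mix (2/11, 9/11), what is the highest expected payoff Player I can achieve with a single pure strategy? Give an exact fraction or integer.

60/11

1: (3)·(2/11) + (-2)·(9/11) = -12/11.
2: (5)·(2/11) + (-4)·(9/11) = -26/11.
3: (3)·(2/11) + (6)·(9/11) = 60/11.
4: (7)·(2/11) + (-1)·(9/11) = 5/11.
The best pure response is 3 with expected payoff 60/11.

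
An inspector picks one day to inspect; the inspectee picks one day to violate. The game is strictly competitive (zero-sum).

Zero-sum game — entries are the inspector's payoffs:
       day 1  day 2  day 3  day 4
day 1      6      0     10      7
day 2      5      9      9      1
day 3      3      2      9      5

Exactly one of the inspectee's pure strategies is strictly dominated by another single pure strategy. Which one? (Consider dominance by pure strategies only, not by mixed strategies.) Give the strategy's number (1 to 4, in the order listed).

3

The inspectee prefers columns that give the inspector less. Compare day 3 with day 1: 6 < 10, 5 < 9, 3 < 9.
So day 1 strictly dominates day 3 for the inspectee; day 3 is strictly dominated.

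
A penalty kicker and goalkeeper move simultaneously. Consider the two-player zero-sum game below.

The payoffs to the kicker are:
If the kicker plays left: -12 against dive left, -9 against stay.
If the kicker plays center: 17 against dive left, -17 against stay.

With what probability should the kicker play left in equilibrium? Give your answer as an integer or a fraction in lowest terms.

34/37

Row minima are -12 and -17, so the kicker's maximin is -12; column maxima are 17 and -9, so the goalkeeper's minimax is -9. These differ, so the equilibrium is in mixed strategies.
Let the kicker play left with probability p. The goalkeeper is indifferent when −12p + 17(1−p) = −9p − 17(1−p), giving p = 34/37.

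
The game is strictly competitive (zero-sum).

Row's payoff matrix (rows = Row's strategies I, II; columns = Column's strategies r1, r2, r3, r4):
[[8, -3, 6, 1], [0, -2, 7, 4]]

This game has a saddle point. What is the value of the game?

Row minima: -3, -2 → Row's maximin is -2.
Column maxima: 8, -2, 7, 4 → Column's minimax is -2.
They coincide at (II, r2), so the value is -2.

-2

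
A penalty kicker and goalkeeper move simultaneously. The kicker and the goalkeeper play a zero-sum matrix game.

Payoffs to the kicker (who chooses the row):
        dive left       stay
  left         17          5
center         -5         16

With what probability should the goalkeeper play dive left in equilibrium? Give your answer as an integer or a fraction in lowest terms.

Row minima are 5 and -5, so the kicker's maximin is 5; column maxima are 17 and 16, so the goalkeeper's minimax is 16. These differ, so the equilibrium is in mixed strategies.
Let the goalkeeper play dive left with probability q. The kicker is indifferent when 17q + 5(1−q) = −5q + 16(1−q), giving q = 1/3.

1/3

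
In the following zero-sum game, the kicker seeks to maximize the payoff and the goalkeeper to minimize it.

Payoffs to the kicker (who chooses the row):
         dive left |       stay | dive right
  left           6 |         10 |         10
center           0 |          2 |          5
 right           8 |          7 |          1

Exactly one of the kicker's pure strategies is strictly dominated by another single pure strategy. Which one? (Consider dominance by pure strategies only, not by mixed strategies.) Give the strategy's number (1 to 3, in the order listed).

2

Compare center with left: 6 > 0, 10 > 2, 10 > 5.
So left strictly dominates center for the kicker; center is strictly dominated.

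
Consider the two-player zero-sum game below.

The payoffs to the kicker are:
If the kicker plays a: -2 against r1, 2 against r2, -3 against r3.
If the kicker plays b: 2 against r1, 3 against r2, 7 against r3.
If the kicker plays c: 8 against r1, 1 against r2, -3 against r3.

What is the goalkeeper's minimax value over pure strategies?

3

The worst case (largest entry) in each column is r1: 8, r2: 3, r3: 7.
The best (smallest) of these is 3.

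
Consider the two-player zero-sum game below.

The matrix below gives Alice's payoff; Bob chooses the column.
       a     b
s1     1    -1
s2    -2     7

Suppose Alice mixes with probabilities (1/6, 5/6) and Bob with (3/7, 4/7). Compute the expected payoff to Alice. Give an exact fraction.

Against (3/7, 4/7), each row's expected payoff is s1: -1/7; s2: 22/7.
Taking the (1/6, 5/6)-weighted average: (1/6)·(-1/7) + (5/6)·(22/7) = 109/42.

109/42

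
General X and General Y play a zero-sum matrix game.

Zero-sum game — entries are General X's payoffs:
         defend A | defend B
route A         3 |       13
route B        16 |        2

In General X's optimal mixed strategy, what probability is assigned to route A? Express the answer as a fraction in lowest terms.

Row minima are 3 and 2, so General X's maximin is 3; column maxima are 16 and 13, so General Y's minimax is 13. These differ, so the equilibrium is in mixed strategies.
Let General X play route A with probability p. General Y is indifferent when 3p + 16(1−p) = 13p + 2(1−p), giving p = 7/12.

7/12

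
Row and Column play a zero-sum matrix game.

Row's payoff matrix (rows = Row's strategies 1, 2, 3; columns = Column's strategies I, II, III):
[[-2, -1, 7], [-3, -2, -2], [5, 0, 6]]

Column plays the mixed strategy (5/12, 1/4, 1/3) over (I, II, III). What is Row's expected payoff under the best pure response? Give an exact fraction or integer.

49/12

1: (-2)·(5/12) + (-1)·(1/4) + (7)·(1/3) = 5/4.
2: (-3)·(5/12) + (-2)·(1/4) + (-2)·(1/3) = -29/12.
3: (5)·(5/12) + (0)·(1/4) + (6)·(1/3) = 49/12.
The best pure response is 3 with expected payoff 49/12.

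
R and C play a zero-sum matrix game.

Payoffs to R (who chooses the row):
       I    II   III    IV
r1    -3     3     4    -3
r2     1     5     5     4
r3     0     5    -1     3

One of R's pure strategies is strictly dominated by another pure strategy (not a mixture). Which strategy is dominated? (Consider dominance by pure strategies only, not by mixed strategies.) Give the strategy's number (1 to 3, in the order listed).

Compare r1 with r2: 1 > -3, 5 > 3, 5 > 4, 4 > -3.
So r2 strictly dominates r1 for R; r1 is strictly dominated.

1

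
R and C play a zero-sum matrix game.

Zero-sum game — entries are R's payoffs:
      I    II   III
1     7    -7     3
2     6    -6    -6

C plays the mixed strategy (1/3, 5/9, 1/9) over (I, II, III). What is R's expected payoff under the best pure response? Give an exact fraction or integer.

1: (7)·(1/3) + (-7)·(5/9) + (3)·(1/9) = -11/9.
2: (6)·(1/3) + (-6)·(5/9) + (-6)·(1/9) = -2.
The best pure response is 1 with expected payoff -11/9.

-11/9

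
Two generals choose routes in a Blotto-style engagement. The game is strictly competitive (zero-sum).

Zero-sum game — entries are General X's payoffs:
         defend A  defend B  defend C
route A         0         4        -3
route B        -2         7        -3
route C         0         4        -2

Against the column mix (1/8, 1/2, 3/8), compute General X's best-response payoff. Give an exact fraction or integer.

17/8

route A: (0)·(1/8) + (4)·(1/2) + (-3)·(3/8) = 7/8.
route B: (-2)·(1/8) + (7)·(1/2) + (-3)·(3/8) = 17/8.
route C: (0)·(1/8) + (4)·(1/2) + (-2)·(3/8) = 5/4.
The best pure response is route B with expected payoff 17/8.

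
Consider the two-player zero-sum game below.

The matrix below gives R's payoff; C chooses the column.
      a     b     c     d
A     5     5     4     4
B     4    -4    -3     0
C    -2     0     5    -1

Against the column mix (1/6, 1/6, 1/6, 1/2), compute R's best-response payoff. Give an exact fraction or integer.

A: (5)·(1/6) + (5)·(1/6) + (4)·(1/6) + (4)·(1/2) = 13/3.
B: (4)·(1/6) + (-4)·(1/6) + (-3)·(1/6) + (0)·(1/2) = -1/2.
C: (-2)·(1/6) + (0)·(1/6) + (5)·(1/6) + (-1)·(1/2) = 0.
The best pure response is A with expected payoff 13/3.

13/3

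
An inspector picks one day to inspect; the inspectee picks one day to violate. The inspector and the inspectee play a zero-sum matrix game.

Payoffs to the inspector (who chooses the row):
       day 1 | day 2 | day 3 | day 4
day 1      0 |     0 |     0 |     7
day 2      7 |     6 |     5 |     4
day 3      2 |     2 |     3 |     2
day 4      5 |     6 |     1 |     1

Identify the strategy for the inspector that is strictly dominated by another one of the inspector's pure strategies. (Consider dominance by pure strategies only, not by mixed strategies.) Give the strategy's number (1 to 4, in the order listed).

3

Compare day 3 with day 2: 7 > 2, 6 > 2, 5 > 3, 4 > 2.
So day 2 strictly dominates day 3 for the inspector; day 3 is strictly dominated.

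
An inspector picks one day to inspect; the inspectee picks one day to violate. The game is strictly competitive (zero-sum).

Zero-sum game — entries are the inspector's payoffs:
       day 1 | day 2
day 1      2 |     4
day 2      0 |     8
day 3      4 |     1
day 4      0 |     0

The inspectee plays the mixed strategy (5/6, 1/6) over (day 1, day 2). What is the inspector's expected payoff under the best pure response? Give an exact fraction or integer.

day 1: (2)·(5/6) + (4)·(1/6) = 7/3.
day 2: (0)·(5/6) + (8)·(1/6) = 4/3.
day 3: (4)·(5/6) + (1)·(1/6) = 7/2.
day 4: (0)·(5/6) + (0)·(1/6) = 0.
The best pure response is day 3 with expected payoff 7/2.

7/2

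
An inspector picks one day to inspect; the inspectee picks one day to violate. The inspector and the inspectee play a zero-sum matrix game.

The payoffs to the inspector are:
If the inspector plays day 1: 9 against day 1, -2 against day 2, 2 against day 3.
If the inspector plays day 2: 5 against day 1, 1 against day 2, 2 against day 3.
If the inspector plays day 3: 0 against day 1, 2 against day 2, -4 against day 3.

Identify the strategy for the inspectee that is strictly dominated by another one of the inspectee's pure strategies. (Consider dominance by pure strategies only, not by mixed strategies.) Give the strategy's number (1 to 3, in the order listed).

The inspectee prefers columns that give the inspector less. Compare day 1 with day 3: 2 < 9, 2 < 5, -4 < 0.
So day 3 strictly dominates day 1 for the inspectee; day 1 is strictly dominated.

1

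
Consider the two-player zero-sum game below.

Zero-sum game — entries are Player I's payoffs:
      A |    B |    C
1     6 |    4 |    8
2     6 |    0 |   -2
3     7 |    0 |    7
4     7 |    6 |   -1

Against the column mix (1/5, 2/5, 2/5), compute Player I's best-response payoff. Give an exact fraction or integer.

1: (6)·(1/5) + (4)·(2/5) + (8)·(2/5) = 6.
2: (6)·(1/5) + (0)·(2/5) + (-2)·(2/5) = 2/5.
3: (7)·(1/5) + (0)·(2/5) + (7)·(2/5) = 21/5.
4: (7)·(1/5) + (6)·(2/5) + (-1)·(2/5) = 17/5.
The best pure response is 1 with expected payoff 6.

6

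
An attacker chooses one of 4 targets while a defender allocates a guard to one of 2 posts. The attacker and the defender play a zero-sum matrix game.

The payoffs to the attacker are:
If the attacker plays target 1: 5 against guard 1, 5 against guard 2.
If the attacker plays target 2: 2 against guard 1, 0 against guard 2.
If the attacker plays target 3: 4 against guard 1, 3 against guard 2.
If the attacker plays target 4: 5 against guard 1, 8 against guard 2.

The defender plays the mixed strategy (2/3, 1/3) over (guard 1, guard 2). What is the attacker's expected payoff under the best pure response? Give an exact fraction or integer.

target 1: (5)·(2/3) + (5)·(1/3) = 5.
target 2: (2)·(2/3) + (0)·(1/3) = 4/3.
target 3: (4)·(2/3) + (3)·(1/3) = 11/3.
target 4: (5)·(2/3) + (8)·(1/3) = 6.
The best pure response is target 4 with expected payoff 6.

6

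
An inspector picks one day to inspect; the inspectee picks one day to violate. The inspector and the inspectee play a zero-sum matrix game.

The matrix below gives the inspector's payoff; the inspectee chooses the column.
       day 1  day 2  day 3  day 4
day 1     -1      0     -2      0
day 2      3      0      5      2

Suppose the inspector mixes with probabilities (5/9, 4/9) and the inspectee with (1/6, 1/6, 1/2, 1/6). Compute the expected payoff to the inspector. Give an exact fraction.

5/6

Against (1/6, 1/6, 1/2, 1/6), each row's expected payoff is day 1: -7/6; day 2: 10/3.
Taking the (5/9, 4/9)-weighted average: (5/9)·(-7/6) + (4/9)·(10/3) = 5/6.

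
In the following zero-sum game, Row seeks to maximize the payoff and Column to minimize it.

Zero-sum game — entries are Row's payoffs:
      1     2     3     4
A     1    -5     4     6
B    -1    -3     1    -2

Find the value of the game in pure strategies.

-3

Row minima: -5, -3 → Row's maximin is -3.
Column maxima: 1, -3, 4, 6 → Column's minimax is -3.
They coincide at (B, 2), so the value is -3.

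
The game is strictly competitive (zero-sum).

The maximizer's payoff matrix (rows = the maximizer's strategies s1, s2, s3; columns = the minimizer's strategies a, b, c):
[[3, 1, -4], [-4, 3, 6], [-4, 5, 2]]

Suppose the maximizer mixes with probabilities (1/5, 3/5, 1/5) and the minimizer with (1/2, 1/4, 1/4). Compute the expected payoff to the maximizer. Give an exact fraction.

1/4

Against (1/2, 1/4, 1/4), each row's expected payoff is s1: 3/4; s2: 1/4; s3: -1/4.
Taking the (1/5, 3/5, 1/5)-weighted average: (1/5)·(3/4) + (3/5)·(1/4) + (1/5)·(-1/4) = 1/4.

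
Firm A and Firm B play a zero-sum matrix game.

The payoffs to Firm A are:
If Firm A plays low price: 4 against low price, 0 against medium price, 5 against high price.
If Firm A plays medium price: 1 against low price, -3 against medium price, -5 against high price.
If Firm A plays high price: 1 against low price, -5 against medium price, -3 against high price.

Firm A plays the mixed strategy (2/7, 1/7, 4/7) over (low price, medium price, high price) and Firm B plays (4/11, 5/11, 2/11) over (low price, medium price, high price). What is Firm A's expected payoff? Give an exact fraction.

Against (4/11, 5/11, 2/11), each row's expected payoff is low price: 26/11; medium price: -21/11; high price: -27/11.
Taking the (2/7, 1/7, 4/7)-weighted average: (2/7)·(26/11) + (1/7)·(-21/11) + (4/7)·(-27/11) = -1.

-1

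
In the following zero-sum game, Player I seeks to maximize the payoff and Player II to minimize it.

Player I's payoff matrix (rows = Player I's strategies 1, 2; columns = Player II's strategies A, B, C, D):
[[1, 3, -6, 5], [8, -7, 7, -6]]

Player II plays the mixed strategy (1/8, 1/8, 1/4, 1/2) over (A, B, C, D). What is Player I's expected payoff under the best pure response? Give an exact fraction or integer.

3/2

1: (1)·(1/8) + (3)·(1/8) + (-6)·(1/4) + (5)·(1/2) = 3/2.
2: (8)·(1/8) + (-7)·(1/8) + (7)·(1/4) + (-6)·(1/2) = -9/8.
The best pure response is 1 with expected payoff 3/2.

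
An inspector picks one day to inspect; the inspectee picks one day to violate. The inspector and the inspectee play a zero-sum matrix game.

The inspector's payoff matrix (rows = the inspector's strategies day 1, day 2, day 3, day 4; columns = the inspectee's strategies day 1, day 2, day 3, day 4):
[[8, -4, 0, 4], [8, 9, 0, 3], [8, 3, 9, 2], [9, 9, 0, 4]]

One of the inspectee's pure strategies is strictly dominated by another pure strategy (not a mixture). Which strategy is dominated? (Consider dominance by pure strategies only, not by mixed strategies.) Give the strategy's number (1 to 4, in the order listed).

The inspectee prefers columns that give the inspector less. Compare day 1 with day 4: 4 < 8, 3 < 8, 2 < 8, 4 < 9.
So day 4 strictly dominates day 1 for the inspectee; day 1 is strictly dominated.

1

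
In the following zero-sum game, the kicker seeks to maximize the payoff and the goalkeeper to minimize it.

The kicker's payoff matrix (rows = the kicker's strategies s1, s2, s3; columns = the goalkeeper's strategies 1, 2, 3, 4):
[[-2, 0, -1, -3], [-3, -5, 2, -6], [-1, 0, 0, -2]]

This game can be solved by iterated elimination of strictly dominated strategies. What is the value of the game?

Column 1 is strictly dominated by 4 for the goalkeeper (-3<-2, -6<-3, -2<-1); eliminate 1.
Column 3 is strictly dominated by 4 for the goalkeeper (-3<-1, -6<2, -2<0); eliminate 3.
Row s2 is strictly dominated by row s1 (0>-5, -3>-6); eliminate s2.
Column 2 is strictly dominated by 4 for the goalkeeper (-3<0, -2<0); eliminate 2.
Row s1 is strictly dominated by row s3 (-2>-3); eliminate s1.
Only (s3, 4) remains, with payoff -2.

-2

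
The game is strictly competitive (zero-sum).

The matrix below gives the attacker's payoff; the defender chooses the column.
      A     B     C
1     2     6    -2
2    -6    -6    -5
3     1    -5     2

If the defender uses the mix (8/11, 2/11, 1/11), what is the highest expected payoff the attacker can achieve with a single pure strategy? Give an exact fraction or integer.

26/11

1: (2)·(8/11) + (6)·(2/11) + (-2)·(1/11) = 26/11.
2: (-6)·(8/11) + (-6)·(2/11) + (-5)·(1/11) = -65/11.
3: (1)·(8/11) + (-5)·(2/11) + (2)·(1/11) = 0.
The best pure response is 1 with expected payoff 26/11.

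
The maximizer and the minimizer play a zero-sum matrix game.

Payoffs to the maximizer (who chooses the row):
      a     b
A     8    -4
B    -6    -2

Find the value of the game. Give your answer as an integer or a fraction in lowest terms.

-5/2

Row minima are -4 and -6, so the maximizer's maximin is -4; column maxima are 8 and -2, so the minimizer's minimax is -2. These differ, so the equilibrium is in mixed strategies.
Let the maximizer play A with probability p. The minimizer is indifferent when 8p − 6(1−p) = −4p − 2(1−p), giving p = 1/4.
Let the minimizer play a with probability q. The maximizer is indifferent when 8q − 4(1−q) = −6q − 2(1−q), giving q = 1/8.
The value is 8·(1/8) + (-4)·(7/8) = -5/2.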